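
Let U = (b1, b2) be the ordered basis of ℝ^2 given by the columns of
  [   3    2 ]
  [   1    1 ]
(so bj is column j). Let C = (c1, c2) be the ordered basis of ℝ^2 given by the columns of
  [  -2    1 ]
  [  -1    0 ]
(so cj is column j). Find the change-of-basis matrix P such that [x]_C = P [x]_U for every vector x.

[[-1, -1], [1, 0]]

Take x = bj: its U-coordinates are the j-th standard unit vector, so P e_j — column j of P — equals [bj]_C.
b1 = -c1 + c2, giving column 1 = [-1, 1]; repeating for each j gives P = [[-1, -1], [1, 0]].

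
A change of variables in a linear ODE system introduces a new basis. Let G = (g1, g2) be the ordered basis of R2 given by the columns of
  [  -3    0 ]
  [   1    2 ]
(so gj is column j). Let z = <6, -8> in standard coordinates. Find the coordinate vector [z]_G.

[z]_G is the unique c with M c = z, where M has columns g1, g2.
System: -3c_1 + 0c_2 = 6, c_1 + 2c_2 = -8; solving gives c_1 = -2, c_2 = -3.
Check: -2g1 - 3g2 = <6, -8>.

<-2, -3>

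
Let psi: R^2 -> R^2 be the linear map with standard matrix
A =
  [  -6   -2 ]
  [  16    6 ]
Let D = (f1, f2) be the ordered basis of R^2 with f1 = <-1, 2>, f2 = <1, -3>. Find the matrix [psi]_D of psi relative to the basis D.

[[-2, 2], [0, 2]]

The j-th column of [psi]_D is [psi(fj)]_D.
psi(f1) = A f1 = <2, -4> = -2f1 + 0·f2, so column 1 is <-2, 0>.
Repeating for f2 and assembling the columns gives [[-2, 2], [0, 2]].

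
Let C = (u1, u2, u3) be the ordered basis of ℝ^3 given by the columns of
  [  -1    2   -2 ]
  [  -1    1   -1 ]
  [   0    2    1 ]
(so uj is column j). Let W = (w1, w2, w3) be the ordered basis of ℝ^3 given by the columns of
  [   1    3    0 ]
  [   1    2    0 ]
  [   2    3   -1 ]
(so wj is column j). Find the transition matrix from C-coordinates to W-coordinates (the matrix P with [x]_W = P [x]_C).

[[-1, -1, 1], [0, 1, -1], [-2, -1, -2]]

Let M have columns uj and N have columns wj. Then for every x, N [x]_W = x = M [x]_C, so P = N^(-1) M.
Since det N = 1, N^(-1) has integer entries; multiplying gives P = [[-1, -1, 1], [0, 1, -1], [-2, -1, -2]].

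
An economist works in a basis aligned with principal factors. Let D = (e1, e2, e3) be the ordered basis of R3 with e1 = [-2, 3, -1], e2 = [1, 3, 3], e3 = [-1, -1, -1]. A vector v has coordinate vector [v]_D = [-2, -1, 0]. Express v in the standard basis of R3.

[3, -9, -1]

The coordinates say v = -2e1 - e2 + 0·e3; adding the scaled basis vectors gives [3, -9, -1].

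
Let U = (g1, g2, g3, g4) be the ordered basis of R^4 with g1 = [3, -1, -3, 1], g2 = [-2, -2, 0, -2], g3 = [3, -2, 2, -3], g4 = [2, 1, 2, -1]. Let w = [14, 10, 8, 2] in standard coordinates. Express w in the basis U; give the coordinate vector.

Write w = c_1 g1 + ... + c_4 g4 and solve for the c_i.
Gaussian elimination on [M | w] yields c = (0, -3, 0, 4).
Check: 0·g1 - 3g2 + 0·g3 + 4g4 = [14, 10, 8, 2].

[0, -3, 0, 4]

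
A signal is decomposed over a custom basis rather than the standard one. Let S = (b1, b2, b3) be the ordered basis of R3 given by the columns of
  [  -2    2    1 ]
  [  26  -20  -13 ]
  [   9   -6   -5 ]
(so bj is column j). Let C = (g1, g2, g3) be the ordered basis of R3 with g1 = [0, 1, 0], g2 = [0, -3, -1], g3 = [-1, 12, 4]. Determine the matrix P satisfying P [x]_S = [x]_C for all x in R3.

[[-1, -2, 2], [-1, -2, 1], [2, -2, -1]]

Column j of P is [bj]_C, since P maps S-coordinates to C-coordinates.
Expressing b1 in C: b1 = -g1 - g2 + 2g3, so column 1 of P is [-1, -1, 2].
Doing the same for each bj gives P = [[-1, -2, 2], [-1, -2, 1], [2, -2, -1]].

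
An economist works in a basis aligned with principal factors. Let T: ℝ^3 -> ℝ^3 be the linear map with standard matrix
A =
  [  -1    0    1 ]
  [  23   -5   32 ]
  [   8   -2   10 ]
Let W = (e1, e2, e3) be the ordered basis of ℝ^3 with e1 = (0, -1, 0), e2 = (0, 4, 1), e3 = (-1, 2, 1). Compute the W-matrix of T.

[[3, -2, -3], [2, 3, 0], [0, -1, -2]]

Let P have columns e1, ..., e3. Then [T]_W = P^(-1) A P.
Here det P = 1, so P^(-1) is integer; computing A P first and then P^(-1)(A P) gives [[3, -2, -3], [2, 3, 0], [0, -1, -2]].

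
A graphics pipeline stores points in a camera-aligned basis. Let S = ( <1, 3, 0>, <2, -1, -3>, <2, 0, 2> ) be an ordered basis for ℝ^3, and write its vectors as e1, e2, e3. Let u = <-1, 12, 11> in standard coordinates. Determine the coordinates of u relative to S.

We seek scalars with c_1 e1 + ... + c_3 e3 = u; equivalently solve M c = u where the columns of M are e1, ..., e3.
Row-reducing the augmented matrix [M | u] gives c = (3, -3, 1).
Check: 3e1 - 3e2 + e3 = <-1, 12, 11>.

<3, -3, 1>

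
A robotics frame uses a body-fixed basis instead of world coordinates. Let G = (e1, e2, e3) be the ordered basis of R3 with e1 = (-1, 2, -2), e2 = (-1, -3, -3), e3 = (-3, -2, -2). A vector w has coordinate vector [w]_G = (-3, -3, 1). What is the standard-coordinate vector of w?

w = M [w]_G, where M has columns e1, ..., e3.
Carrying out the matrix-vector product, w = (3, 1, 13).

(3, 1, 13)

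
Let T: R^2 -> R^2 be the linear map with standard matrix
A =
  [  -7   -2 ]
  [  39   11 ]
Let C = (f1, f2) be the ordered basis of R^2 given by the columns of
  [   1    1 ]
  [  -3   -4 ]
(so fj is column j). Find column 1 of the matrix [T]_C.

(2, -3)

Column 1 of [T]_C is the C-coordinate vector of T(f1).
In standard coordinates T(f1) = A f1 = (-1, 6).
Converting to C: (-1, 6) = 2f1 - 3f2, so the coordinate vector is (2, -3).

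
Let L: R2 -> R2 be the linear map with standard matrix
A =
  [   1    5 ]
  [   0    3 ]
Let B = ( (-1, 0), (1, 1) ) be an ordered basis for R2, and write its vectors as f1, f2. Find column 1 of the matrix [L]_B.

(1, 0)

Compute L(f1) = A f1 = (-1, 0) in standard coordinates.
Then write this in B-coordinates: solve for y in y_1 f1 + y_2 f2 = (-1, 0).
This gives y = (1, 0), which is column 1 of [L]_B.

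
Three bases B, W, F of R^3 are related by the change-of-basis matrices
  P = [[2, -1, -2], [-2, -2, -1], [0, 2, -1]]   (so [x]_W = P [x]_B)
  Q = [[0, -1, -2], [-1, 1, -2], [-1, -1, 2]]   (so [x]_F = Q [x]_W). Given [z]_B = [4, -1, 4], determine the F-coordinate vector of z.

[22, 1, -3]

First [z]_W = P [z]_B = [1, -10, -6].
Then [z]_F = Q [z]_W = [22, 1, -3].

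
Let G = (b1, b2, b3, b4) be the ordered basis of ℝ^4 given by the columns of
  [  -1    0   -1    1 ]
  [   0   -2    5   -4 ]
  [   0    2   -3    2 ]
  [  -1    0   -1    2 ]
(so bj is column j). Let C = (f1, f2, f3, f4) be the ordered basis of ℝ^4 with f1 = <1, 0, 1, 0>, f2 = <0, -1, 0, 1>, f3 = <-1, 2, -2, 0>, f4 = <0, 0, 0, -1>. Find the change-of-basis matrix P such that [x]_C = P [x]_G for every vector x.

Take x = bj: its G-coordinates are the j-th standard unit vector, so P e_j — column j of P — equals [bj]_C.
b1 = -2f1 - 2f2 - f3 - f4, giving column 1 = <-2, -2, -1, -1>; repeating for each j gives P = [[-2, -2, 1, 0], [-2, -2, -1, 2], [-1, -2, 2, -1], [-1, -2, 0, 0]].

[[-2, -2, 1, 0], [-2, -2, -1, 2], [-1, -2, 2, -1], [-1, -2, 0, 0]]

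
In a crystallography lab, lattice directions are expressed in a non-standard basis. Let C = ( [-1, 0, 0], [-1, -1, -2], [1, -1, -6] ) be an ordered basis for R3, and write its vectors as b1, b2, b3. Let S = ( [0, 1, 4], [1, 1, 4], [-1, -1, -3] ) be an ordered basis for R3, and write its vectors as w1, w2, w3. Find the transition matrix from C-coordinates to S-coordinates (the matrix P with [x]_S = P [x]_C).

[[1, 0, -2], [-1, 1, -1], [0, 2, -2]]

Take x = bj: its C-coordinates are the j-th standard unit vector, so P e_j — column j of P — equals [bj]_S.
b1 = w1 - w2 + 0·w3, giving column 1 = [1, -1, 0]; repeating for each j gives P = [[1, 0, -2], [-1, 1, -1], [0, 2, -2]].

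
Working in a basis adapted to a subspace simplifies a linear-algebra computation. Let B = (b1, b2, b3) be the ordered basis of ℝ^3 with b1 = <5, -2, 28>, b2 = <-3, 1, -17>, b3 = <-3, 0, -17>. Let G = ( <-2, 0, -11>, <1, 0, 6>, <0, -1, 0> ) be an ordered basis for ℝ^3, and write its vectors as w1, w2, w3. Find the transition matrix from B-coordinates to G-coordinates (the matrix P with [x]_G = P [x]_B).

Let M have columns bj and N have columns wj. Then for every x, N [x]_G = x = M [x]_B, so P = N^(-1) M.
Since det N = -1, N^(-1) has integer entries; multiplying gives P = [[-2, 1, 1], [1, -1, -1], [2, -1, 0]].

[[-2, 1, 1], [1, -1, -1], [2, -1, 0]]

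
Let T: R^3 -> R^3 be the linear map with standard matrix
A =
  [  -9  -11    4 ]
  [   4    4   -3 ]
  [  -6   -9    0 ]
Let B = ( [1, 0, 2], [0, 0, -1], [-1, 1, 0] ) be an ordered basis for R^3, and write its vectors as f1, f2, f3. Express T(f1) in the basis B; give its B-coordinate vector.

Compute T(f1) = A f1 = [-1, -2, -6] in standard coordinates.
Then write this in B-coordinates: solve for y in y_1 f1 + ... + y_3 f3 = [-1, -2, -6].
This gives y = [-3, 0, -2], which is column 1 of [T]_B.

[-3, 0, -2]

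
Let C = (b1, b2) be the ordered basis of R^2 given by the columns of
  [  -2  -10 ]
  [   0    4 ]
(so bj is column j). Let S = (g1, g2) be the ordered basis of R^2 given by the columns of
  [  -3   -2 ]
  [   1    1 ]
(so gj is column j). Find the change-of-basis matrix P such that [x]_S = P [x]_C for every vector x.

[[2, 2], [-2, 2]]

Let M have columns bj and N have columns gj. Then for every x, N [x]_S = x = M [x]_C, so P = N^(-1) M.
Since det N = -1, N^(-1) has integer entries; multiplying gives P = [[2, 2], [-2, 2]].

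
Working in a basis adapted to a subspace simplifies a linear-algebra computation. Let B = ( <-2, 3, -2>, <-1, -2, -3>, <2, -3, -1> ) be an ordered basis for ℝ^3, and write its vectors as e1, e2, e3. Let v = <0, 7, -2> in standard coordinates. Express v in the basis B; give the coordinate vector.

[v]_B is the unique c with M c = v, where M has columns e1, ..., e3.
Row-reducing the augmented matrix [M | v] gives c = (3, -2, 2).
Check: 3e1 - 2e2 + 2e3 = <0, 7, -2>.

<3, -2, 2>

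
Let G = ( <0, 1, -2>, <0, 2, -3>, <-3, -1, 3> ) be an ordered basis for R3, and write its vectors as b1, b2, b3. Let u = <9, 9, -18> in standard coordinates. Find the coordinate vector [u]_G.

<0, 3, -3>

[u]_G is the unique c with M c = u, where M has columns b1, ..., b3.
Row-reducing the augmented matrix [M | u] gives c = (0, 3, -3).
Check: 0·b1 + 3b2 - 3b3 = <9, 9, -18>.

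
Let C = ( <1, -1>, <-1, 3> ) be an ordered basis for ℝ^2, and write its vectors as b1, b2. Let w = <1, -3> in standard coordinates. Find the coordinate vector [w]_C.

Write w = c_1 b1 + c_2 b2 and solve for the c_i.
System: c_1 - c_2 = 1, -c_1 + 3c_2 = -3; solving gives c_1 = 0, c_2 = -1.
Check: 0·b1 - b2 = <1, -3>.

<0, -1>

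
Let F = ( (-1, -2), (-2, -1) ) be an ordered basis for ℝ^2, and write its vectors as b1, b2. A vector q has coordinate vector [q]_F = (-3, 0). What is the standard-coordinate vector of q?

By definition q = -3b1 + 0·b2.
Summing componentwise gives (3, 6).

(3, 6)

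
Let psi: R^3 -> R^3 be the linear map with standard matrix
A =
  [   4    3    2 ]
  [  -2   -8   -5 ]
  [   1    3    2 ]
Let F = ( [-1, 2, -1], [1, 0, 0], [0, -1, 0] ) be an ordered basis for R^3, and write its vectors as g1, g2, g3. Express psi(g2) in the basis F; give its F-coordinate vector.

[-1, 3, 0]

Compute psi(g2) = A g2 = [4, -2, 1] in standard coordinates.
Then write this in F-coordinates: solve for y in y_1 g1 + ... + y_3 g3 = [4, -2, 1].
This gives y = [-1, 3, 0], which is column 2 of [psi]_F.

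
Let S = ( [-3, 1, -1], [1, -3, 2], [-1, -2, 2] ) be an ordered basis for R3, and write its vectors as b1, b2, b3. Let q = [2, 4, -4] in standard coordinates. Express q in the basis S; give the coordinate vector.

Write q = c_1 b1 + ... + c_3 b3 and solve for the c_i.
Gaussian elimination on [M | q] yields c = (0, 0, -2).
Check: 0·b1 + 0·b2 - 2b3 = [2, 4, -4].

[0, 0, -2]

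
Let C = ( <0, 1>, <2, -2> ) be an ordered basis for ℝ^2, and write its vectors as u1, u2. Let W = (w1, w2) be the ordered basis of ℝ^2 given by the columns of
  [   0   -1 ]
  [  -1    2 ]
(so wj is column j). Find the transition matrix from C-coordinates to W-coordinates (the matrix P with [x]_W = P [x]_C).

[[-1, -2], [0, -2]]

Column j of P is [uj]_W, since P maps C-coordinates to W-coordinates.
Expressing u1 in W: u1 = -w1 + 0·w2, so column 1 of P is <-1, 0>.
Doing the same for each uj gives P = [[-1, -2], [0, -2]].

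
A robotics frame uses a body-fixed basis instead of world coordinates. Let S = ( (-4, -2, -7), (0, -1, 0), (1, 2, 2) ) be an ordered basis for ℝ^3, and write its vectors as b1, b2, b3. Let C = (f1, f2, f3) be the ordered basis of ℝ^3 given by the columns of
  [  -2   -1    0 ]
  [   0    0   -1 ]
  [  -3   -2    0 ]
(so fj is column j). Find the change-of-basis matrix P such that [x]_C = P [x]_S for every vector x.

Let M have columns bj and N have columns fj. Then for every x, N [x]_C = x = M [x]_S, so P = N^(-1) M.
Since det N = 1, N^(-1) has integer entries; multiplying gives P = [[1, 0, 0], [2, 0, -1], [2, 1, -2]].

[[1, 0, 0], [2, 0, -1], [2, 1, -2]]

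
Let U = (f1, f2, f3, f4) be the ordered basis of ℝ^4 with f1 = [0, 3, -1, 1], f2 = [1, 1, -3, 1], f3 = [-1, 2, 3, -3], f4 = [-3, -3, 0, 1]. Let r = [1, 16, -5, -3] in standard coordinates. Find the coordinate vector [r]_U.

We seek scalars with c_1 f1 + ... + c_4 f4 = r; equivalently solve M c = r where the columns of M are f1, ..., f4.
Row-reducing the augmented matrix [M | r] gives c = (2, 4, 3, 0).
Check: 2f1 + 4f2 + 3f3 + 0·f4 = [1, 16, -5, -3].

[2, 4, 3, 0]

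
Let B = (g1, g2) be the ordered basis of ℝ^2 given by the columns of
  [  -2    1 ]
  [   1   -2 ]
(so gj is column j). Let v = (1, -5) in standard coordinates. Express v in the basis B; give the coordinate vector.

(1, 3)

We seek scalars with c_1 g1 + c_2 g2 = v; equivalently solve M c = v where the columns of M are g1, g2.
System: -2c_1 + c_2 = 1, c_1 - 2c_2 = -5; solving gives c_1 = 1, c_2 = 3.
Check: g1 + 3g2 = (1, -5).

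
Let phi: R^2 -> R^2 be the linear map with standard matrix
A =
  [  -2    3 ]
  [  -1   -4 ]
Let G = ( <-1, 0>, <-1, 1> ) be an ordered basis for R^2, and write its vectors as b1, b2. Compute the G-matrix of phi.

[[-3, -2], [1, -3]]

With P the matrix whose columns are b1, b2, [phi]_G = P^(-1) A P.
Column by column: phi(b1) = A b1 = <2, 1>; its G-coordinates <-3, 1> give column 1.
Continuing for each basis vector yields [phi]_G = [[-3, -2], [1, -3]].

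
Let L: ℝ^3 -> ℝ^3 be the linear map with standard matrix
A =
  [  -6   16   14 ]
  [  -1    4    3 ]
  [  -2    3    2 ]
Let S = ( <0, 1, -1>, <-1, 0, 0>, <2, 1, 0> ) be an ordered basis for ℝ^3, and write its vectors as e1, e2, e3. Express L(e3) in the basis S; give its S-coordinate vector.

Column 3 of [L]_S is the S-coordinate vector of L(e3).
In standard coordinates L(e3) = A e3 = <4, 2, -1>.
Converting to S: <4, 2, -1> = e1 - 2e2 + e3, so the coordinate vector is <1, -2, 1>.

<1, -2, 1>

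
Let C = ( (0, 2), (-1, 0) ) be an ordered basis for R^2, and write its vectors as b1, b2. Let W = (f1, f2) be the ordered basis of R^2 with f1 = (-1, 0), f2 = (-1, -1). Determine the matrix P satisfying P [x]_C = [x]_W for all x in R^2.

Take x = bj: its C-coordinates are the j-th standard unit vector, so P e_j — column j of P — equals [bj]_W.
b1 = 2f1 - 2f2, giving column 1 = (2, -2); repeating for each j gives P = [[2, 1], [-2, 0]].

[[2, 1], [-2, 0]]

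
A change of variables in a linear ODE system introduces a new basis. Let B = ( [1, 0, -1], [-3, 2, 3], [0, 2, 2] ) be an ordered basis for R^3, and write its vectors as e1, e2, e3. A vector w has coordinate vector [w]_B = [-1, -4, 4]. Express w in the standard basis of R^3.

By definition w = -e1 - 4e2 + 4e3.
Summing componentwise gives [11, 0, -3].

[11, 0, -3]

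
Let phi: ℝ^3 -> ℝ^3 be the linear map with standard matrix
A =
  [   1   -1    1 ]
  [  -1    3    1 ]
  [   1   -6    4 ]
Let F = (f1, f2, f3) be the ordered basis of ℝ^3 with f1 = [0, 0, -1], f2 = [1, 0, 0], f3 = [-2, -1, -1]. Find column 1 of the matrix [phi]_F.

Compute phi(f1) = A f1 = [-1, -1, -4] in standard coordinates.
Then write this in F-coordinates: solve for y in y_1 f1 + ... + y_3 f3 = [-1, -1, -4].
This gives y = [3, 1, 1], which is column 1 of [phi]_F.

[3, 1, 1]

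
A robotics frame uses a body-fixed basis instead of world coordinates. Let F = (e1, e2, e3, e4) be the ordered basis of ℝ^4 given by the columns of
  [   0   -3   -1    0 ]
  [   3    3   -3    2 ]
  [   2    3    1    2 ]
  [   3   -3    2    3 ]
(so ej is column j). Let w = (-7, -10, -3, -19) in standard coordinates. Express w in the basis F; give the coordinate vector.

[w]_F is the unique c with M c = w, where M has columns e1, ..., e4.
Gaussian elimination on [M | w] yields c = (-3, 2, 1, -2).
Check: -3e1 + 2e2 + e3 - 2e4 = (-7, -10, -3, -19).

(-3, 2, 1, -2)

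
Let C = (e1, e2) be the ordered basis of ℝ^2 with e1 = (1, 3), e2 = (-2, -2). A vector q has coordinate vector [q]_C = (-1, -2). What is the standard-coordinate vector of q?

(3, 1)

The coordinates say q = -e1 - 2e2; adding the scaled basis vectors gives (3, 1).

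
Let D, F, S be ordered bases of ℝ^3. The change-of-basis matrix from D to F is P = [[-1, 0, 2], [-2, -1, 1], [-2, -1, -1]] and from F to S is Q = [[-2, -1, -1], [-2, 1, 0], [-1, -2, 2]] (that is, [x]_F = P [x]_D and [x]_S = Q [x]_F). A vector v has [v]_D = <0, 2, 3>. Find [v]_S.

First [v]_F = P [v]_D = <6, 1, -5>.
Then [v]_S = Q [v]_F = <-8, -11, -18>.

<-8, -11, -18>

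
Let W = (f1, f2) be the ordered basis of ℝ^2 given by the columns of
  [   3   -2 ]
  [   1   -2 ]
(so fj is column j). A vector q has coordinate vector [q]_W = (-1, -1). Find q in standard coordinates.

q = M [q]_W, where M has columns f1, f2.
Carrying out the matrix-vector product, q = (-1, 1).

(-1, 1)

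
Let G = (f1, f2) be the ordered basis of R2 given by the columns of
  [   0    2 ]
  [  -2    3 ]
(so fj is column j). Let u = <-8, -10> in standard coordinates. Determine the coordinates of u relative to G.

<-1, -4>

Write u = c_1 f1 + c_2 f2 and solve for the c_i.
System: 0c_1 + 2c_2 = -8, -2c_1 + 3c_2 = -10; solving gives c_1 = -1, c_2 = -4.
Check: -f1 - 4f2 = <-8, -10>.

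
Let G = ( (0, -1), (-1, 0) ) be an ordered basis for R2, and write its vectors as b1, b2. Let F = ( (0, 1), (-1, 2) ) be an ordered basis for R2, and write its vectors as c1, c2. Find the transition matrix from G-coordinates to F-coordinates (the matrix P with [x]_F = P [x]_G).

Take x = bj: its G-coordinates are the j-th standard unit vector, so P e_j — column j of P — equals [bj]_F.
b1 = -c1 + 0·c2, giving column 1 = (-1, 0); repeating for each j gives P = [[-1, -2], [0, 1]].

[[-1, -2], [0, 1]]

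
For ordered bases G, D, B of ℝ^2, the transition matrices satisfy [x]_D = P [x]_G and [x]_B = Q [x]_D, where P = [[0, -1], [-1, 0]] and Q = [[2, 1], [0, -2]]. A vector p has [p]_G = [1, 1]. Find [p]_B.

First [p]_D = P [p]_G = [-1, -1].
Then [p]_B = Q [p]_D = [-3, 2].

[-3, 2]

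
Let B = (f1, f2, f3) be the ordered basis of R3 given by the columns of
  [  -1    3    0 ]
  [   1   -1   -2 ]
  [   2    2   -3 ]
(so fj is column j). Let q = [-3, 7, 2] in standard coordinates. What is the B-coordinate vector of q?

[-3, -2, -4]

Write q = c_1 f1 + ... + c_3 f3 and solve for the c_i.
Solving this 3x3 system gives c = (-3, -2, -4).
Check: -3f1 - 2f2 - 4f3 = [-3, 7, 2].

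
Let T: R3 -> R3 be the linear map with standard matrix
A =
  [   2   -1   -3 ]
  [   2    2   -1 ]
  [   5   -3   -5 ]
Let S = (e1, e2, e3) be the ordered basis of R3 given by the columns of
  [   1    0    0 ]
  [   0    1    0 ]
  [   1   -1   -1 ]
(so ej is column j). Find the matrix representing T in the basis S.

[[-1, 2, 3], [1, 3, 1], [-2, -3, -3]]

The j-th column of [T]_S is [T(ej)]_S.
T(e1) = A e1 = [-1, 1, 0] = -e1 + e2 - 2e3, so column 1 is [-1, 1, -2].
Repeating for e2, e3 and assembling the columns gives [[-1, 2, 3], [1, 3, 1], [-2, -3, -3]].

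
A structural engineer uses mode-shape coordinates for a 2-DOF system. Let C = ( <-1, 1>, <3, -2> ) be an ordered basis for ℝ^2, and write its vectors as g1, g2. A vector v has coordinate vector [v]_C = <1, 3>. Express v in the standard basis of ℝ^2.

The coordinates say v = g1 + 3g2; adding the scaled basis vectors gives <8, -5>.

<8, -5>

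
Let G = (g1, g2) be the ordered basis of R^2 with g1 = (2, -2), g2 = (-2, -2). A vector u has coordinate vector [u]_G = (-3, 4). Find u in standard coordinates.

The coordinates say u = -3g1 + 4g2; adding the scaled basis vectors gives (-14, -2).

(-14, -2)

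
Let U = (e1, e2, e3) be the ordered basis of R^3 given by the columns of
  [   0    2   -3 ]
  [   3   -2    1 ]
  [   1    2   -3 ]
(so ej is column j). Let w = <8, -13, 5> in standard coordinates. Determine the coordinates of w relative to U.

<-3, 1, -2>

We seek scalars with c_1 e1 + ... + c_3 e3 = w; equivalently solve M c = w where the columns of M are e1, ..., e3.
Gaussian elimination on [M | w] yields c = (-3, 1, -2).
Check: -3e1 + e2 - 2e3 = <8, -13, 5>.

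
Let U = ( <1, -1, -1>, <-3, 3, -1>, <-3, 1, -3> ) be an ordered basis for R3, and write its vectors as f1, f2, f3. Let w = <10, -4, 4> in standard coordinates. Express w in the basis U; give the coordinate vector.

<4, 1, -3>

[w]_U is the unique c with M c = w, where M has columns f1, ..., f3.
Gaussian elimination on [M | w] yields c = (4, 1, -3).
Check: 4f1 + f2 - 3f3 = <10, -4, 4>.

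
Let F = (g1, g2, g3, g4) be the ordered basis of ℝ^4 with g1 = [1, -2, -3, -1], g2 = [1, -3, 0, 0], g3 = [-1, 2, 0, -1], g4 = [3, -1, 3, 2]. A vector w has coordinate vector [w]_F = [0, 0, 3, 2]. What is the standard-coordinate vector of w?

[3, 4, 6, 1]

By definition w = 0·g1 + 0·g2 + 3g3 + 2g4.
Summing componentwise gives [3, 4, 6, 1].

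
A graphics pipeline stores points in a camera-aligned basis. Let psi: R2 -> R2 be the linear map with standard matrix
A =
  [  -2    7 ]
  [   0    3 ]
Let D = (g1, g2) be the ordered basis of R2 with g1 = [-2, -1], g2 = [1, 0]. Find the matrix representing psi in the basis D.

The j-th column of [psi]_D is [psi(gj)]_D.
psi(g1) = A g1 = [-3, -3] = 3g1 + 3g2, so column 1 is [3, 3].
Repeating for g2 and assembling the columns gives [[3, 0], [3, -2]].

[[3, 0], [3, -2]]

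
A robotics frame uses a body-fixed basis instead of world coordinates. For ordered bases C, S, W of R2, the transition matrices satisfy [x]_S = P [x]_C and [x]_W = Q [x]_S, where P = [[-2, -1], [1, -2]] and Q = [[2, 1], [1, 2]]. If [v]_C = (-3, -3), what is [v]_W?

Apply P to get S-coordinates (9, 3), then Q to get W-coordinates.
The result is [v]_W = (21, 15).

(21, 15)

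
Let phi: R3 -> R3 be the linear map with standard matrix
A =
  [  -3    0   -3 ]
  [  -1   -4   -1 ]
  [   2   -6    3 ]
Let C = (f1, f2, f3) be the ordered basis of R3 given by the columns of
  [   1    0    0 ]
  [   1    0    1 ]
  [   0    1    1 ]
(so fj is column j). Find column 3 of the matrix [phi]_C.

Compute phi(f3) = A f3 = <-3, -5, -3> in standard coordinates.
Then write this in C-coordinates: solve for y in y_1 f1 + ... + y_3 f3 = <-3, -5, -3>.
This gives y = <-3, -1, -2>, which is column 3 of [phi]_C.

<-3, -1, -2>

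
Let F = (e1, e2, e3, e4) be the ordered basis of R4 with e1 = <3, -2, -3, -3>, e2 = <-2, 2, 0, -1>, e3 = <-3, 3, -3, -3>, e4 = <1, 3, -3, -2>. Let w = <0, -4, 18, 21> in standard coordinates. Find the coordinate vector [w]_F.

[w]_F is the unique c with M c = w, where M has columns e1, ..., e4.
Gaussian elimination on [M | w] yields c = (-4, -3, -2, 0).
Check: -4e1 - 3e2 - 2e3 + 0·e4 = <0, -4, 18, 21>.

<-4, -3, -2, 0>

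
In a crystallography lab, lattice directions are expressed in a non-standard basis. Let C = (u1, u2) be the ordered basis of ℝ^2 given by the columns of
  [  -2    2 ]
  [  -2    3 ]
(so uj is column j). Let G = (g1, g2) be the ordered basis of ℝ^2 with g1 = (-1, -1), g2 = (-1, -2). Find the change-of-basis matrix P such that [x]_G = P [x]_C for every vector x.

[[2, -1], [0, -1]]

Column j of P is [uj]_G, since P maps C-coordinates to G-coordinates.
Expressing u1 in G: u1 = 2g1 + 0·g2, so column 1 of P is (2, 0).
Doing the same for each uj gives P = [[2, -1], [0, -1]].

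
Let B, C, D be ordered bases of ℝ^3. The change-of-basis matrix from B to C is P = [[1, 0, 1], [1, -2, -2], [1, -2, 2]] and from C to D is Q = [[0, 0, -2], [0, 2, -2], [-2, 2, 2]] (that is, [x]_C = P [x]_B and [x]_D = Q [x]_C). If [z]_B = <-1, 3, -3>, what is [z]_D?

Apply P to get C-coordinates <-4, -1, -13>, then Q to get D-coordinates.
The result is [z]_D = <26, 24, -20>.

<26, 24, -20>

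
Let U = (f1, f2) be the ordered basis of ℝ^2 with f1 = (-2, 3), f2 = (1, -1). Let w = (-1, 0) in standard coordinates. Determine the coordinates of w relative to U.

(-1, -3)

[w]_U is the unique c with M c = w, where M has columns f1, f2.
System: -2c_1 + c_2 = -1, 3c_1 - c_2 = 0; solving gives c_1 = -1, c_2 = -3.
Check: -f1 - 3f2 = (-1, 0).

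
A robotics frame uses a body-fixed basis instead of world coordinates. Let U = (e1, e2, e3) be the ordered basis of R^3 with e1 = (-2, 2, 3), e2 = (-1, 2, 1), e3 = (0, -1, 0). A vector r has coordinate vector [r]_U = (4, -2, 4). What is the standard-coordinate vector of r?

The coordinates say r = 4e1 - 2e2 + 4e3; adding the scaled basis vectors gives (-6, 0, 10).

(-6, 0, 10)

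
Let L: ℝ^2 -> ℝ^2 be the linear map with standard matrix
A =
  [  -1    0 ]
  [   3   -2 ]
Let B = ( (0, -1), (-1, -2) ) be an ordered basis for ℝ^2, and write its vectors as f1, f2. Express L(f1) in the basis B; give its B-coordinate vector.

(-2, 0)

Column 1 of [L]_B is the B-coordinate vector of L(f1).
In standard coordinates L(f1) = A f1 = (0, 2).
Converting to B: (0, 2) = -2f1 + 0·f2, so the coordinate vector is (-2, 0).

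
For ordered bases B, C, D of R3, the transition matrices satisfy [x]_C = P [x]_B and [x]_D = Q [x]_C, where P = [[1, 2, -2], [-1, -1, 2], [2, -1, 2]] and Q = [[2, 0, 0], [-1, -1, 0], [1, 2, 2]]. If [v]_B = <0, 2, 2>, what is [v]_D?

<0, -2, 8>

First [v]_C = P [v]_B = <0, 2, 2>.
Then [v]_D = Q [v]_C = <0, -2, 8>.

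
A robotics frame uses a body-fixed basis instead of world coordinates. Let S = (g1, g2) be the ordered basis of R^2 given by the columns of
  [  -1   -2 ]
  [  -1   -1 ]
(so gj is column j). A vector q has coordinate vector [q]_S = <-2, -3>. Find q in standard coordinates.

q = M [q]_S, where M has columns g1, g2.
Carrying out the matrix-vector product, q = <8, 5>.

<8, 5>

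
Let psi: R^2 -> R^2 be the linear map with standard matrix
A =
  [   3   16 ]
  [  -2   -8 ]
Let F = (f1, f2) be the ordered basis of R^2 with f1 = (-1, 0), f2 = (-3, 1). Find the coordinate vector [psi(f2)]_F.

Column 2 of [psi]_F is the F-coordinate vector of psi(f2).
In standard coordinates psi(f2) = A f2 = (7, -2).
Converting to F: (7, -2) = -f1 - 2f2, so the coordinate vector is (-1, -2).

(-1, -2)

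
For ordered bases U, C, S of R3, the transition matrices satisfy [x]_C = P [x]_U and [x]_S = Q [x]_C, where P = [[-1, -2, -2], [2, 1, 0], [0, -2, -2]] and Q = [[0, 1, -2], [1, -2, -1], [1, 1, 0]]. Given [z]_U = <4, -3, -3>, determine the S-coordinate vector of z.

<-19, -14, 13>

First [z]_C = P [z]_U = <8, 5, 12>.
Then [z]_S = Q [z]_C = <-19, -14, 13>.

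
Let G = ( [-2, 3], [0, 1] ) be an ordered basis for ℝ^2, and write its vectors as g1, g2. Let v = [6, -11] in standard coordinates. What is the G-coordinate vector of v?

[v]_G is the unique c with M c = v, where M has columns g1, g2.
System: -2c_1 + 0c_2 = 6, 3c_1 + c_2 = -11; solving gives c_1 = -3, c_2 = -2.
Check: -3g1 - 2g2 = [6, -11].

[-3, -2]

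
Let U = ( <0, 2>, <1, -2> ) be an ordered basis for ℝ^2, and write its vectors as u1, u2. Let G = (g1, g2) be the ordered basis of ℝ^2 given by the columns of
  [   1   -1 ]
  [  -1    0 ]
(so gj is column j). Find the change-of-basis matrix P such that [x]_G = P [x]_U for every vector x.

Take x = uj: its U-coordinates are the j-th standard unit vector, so P e_j — column j of P — equals [uj]_G.
u1 = -2g1 - 2g2, giving column 1 = <-2, -2>; repeating for each j gives P = [[-2, 2], [-2, 1]].

[[-2, 2], [-2, 1]]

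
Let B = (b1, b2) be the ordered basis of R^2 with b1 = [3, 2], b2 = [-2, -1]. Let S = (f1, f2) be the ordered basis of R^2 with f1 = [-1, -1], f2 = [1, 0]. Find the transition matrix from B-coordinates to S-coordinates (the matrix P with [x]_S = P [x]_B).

[[-2, 1], [1, -1]]

Column j of P is [bj]_S, since P maps B-coordinates to S-coordinates.
Expressing b1 in S: b1 = -2f1 + f2, so column 1 of P is [-2, 1].
Doing the same for each bj gives P = [[-2, 1], [1, -1]].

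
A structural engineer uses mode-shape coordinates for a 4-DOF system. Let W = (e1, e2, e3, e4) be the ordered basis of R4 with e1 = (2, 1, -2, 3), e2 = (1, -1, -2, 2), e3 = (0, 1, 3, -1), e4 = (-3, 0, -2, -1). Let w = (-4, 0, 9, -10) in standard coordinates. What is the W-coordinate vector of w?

We seek scalars with c_1 e1 + ... + c_4 e4 = w; equivalently solve M c = w where the columns of M are e1, ..., e4.
Gaussian elimination on [M | w] yields c = (-2, -3, -1, -1).
Check: -2e1 - 3e2 - e3 - e4 = (-4, 0, 9, -10).

(-2, -3, -1, -1)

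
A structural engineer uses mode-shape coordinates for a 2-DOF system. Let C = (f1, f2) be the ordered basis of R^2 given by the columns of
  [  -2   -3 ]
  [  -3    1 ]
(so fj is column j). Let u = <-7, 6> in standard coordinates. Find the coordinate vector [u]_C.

[u]_C is the unique c with M c = u, where M has columns f1, f2.
System: -2c_1 - 3c_2 = -7, -3c_1 + c_2 = 6; solving gives c_1 = -1, c_2 = 3.
Check: -f1 + 3f2 = <-7, 6>.

<-1, 3>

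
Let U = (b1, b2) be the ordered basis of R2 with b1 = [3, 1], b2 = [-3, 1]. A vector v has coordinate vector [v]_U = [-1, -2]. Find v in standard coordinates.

[3, -3]

By definition v = -b1 - 2b2.
Summing componentwise gives [3, -3].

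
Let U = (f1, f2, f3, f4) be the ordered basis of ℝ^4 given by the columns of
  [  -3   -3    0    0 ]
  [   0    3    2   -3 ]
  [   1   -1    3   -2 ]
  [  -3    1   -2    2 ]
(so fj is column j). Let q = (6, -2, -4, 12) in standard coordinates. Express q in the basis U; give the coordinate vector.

Write q = c_1 f1 + ... + c_4 f4 and solve for the c_i.
Row-reducing the augmented matrix [M | q] gives c = (-3, 1, 2, 3).
Check: -3f1 + f2 + 2f3 + 3f4 = (6, -2, -4, 12).

(-3, 1, 2, 3)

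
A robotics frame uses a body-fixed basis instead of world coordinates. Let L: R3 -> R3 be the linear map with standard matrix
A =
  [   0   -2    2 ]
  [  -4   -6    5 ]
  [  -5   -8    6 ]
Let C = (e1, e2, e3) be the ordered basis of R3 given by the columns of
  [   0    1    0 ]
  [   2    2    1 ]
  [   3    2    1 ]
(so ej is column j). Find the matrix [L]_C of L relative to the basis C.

With P the matrix whose columns are e1, ..., e3, [L]_C = P^(-1) A P.
Column by column: L(e1) = A e1 = [2, 3, 2]; its C-coordinates [-1, 2, 1] give column 1.
Continuing for each basis vector yields [L]_C = [[-1, -3, -1], [2, 0, 0], [1, 0, 1]].

[[-1, -3, -1], [2, 0, 0], [1, 0, 1]]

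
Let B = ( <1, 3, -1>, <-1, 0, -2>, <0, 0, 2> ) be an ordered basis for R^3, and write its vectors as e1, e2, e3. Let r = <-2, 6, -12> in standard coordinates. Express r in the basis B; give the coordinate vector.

<2, 4, -1>

[r]_B is the unique c with M c = r, where M has columns e1, ..., e3.
Solving this 3x3 system gives c = (2, 4, -1).
Check: 2e1 + 4e2 - e3 = <-2, 6, -12>.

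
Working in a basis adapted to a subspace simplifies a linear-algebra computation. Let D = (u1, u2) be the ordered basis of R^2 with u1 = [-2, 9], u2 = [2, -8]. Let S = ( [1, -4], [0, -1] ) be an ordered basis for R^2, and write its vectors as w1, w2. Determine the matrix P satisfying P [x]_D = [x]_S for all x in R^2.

[[-2, 2], [-1, 0]]

Column j of P is [uj]_S, since P maps D-coordinates to S-coordinates.
Expressing u1 in S: u1 = -2w1 - w2, so column 1 of P is [-2, -1].
Doing the same for each uj gives P = [[-2, 2], [-1, 0]].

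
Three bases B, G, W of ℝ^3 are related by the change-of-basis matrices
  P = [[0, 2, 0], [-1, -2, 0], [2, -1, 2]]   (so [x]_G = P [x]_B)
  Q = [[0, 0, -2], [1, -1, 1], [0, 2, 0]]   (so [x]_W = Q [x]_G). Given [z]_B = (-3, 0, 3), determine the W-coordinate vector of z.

(0, -3, 6)

Composing the changes, [z]_W = Q P [z]_B.
Q P = [[-4, 2, -4], [3, 3, 2], [-2, -4, 0]]; applying this to (-3, 0, 3) gives (0, -3, 6).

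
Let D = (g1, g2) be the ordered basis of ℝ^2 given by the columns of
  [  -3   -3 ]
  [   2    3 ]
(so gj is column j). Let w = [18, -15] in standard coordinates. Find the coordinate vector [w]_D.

Write w = c_1 g1 + c_2 g2 and solve for the c_i.
System: -3c_1 - 3c_2 = 18, 2c_1 + 3c_2 = -15; solving gives c_1 = -3, c_2 = -3.
Check: -3g1 - 3g2 = [18, -15].

[-3, -3]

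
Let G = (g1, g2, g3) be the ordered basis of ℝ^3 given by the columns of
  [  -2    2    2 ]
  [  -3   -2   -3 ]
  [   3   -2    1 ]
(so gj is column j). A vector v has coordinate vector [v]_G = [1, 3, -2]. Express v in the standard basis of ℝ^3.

[0, -3, -5]

By definition v = g1 + 3g2 - 2g3.
Summing componentwise gives [0, -3, -5].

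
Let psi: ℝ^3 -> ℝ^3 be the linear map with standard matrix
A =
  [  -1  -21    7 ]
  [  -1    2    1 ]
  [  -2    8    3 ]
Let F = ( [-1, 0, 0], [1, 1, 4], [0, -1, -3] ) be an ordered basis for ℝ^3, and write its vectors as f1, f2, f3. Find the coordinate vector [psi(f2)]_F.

Compute psi(f2) = A f2 = [6, 5, 18] in standard coordinates.
Then write this in F-coordinates: solve for y in y_1 f1 + ... + y_3 f3 = [6, 5, 18].
This gives y = [-3, 3, -2], which is column 2 of [psi]_F.

[-3, 3, -2]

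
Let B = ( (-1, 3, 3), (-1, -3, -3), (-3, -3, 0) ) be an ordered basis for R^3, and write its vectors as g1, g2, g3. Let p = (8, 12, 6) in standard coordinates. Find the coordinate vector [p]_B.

(0, -2, -2)

Write p = c_1 g1 + ... + c_3 g3 and solve for the c_i.
Gaussian elimination on [M | p] yields c = (0, -2, -2).
Check: 0·g1 - 2g2 - 2g3 = (8, 12, 6).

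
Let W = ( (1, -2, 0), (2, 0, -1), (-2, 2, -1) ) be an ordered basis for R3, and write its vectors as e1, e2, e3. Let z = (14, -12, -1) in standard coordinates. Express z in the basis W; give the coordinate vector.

We seek scalars with c_1 e1 + ... + c_3 e3 = z; equivalently solve M c = z where the columns of M are e1, ..., e3.
Row-reducing the augmented matrix [M | z] gives c = (4, 3, -2).
Check: 4e1 + 3e2 - 2e3 = (14, -12, -1).

(4, 3, -2)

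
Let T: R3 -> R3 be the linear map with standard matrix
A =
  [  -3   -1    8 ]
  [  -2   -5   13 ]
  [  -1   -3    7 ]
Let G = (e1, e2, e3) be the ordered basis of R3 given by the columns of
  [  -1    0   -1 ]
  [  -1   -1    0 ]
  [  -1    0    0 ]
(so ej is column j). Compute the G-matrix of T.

Let P have columns e1, ..., e3. Then [T]_G = P^(-1) A P.
Here det P = 1, so P^(-1) is integer; computing A P first and then P^(-1)(A P) gives [[3, -3, -1], [3, -2, -1], [1, 2, -2]].

[[3, -3, -1], [3, -2, -1], [1, 2, -2]]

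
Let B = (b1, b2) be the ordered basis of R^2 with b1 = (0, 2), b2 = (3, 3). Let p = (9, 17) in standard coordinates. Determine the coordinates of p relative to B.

(4, 3)

Write p = c_1 b1 + c_2 b2 and solve for the c_i.
System: 0c_1 + 3c_2 = 9, 2c_1 + 3c_2 = 17; solving gives c_1 = 4, c_2 = 3.
Check: 4b1 + 3b2 = (9, 17).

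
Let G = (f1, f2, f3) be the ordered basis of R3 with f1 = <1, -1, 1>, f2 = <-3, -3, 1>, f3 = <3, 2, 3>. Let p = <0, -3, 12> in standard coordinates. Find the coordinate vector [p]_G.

We seek scalars with c_1 f1 + ... + c_3 f3 = p; equivalently solve M c = p where the columns of M are f1, ..., f3.
Gaussian elimination on [M | p] yields c = (0, 3, 3).
Check: 0·f1 + 3f2 + 3f3 = <0, -3, 12>.

<0, 3, 3>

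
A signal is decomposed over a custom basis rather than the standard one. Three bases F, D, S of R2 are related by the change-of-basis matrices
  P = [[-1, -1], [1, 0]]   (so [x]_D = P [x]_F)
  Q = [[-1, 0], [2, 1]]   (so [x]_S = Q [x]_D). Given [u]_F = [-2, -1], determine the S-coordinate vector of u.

[-3, 4]

Composing the changes, [u]_S = Q P [u]_F.
Q P = [[1, 1], [-1, -2]]; applying this to [-2, -1] gives [-3, 4].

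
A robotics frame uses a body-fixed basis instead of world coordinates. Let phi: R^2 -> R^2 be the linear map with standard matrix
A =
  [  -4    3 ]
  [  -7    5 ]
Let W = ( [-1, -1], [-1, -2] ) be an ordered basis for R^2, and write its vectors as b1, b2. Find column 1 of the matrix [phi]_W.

Compute phi(b1) = A b1 = [1, 2] in standard coordinates.
Then write this in W-coordinates: solve for y in y_1 b1 + y_2 b2 = [1, 2].
This gives y = [0, -1], which is column 1 of [phi]_W.

[0, -1]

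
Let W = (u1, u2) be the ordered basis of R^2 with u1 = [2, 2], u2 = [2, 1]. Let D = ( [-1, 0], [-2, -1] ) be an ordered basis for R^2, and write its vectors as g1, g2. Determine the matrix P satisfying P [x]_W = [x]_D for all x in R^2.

[[2, 0], [-2, -1]]

Take x = uj: its W-coordinates are the j-th standard unit vector, so P e_j — column j of P — equals [uj]_D.
u1 = 2g1 - 2g2, giving column 1 = [2, -2]; repeating for each j gives P = [[2, 0], [-2, -1]].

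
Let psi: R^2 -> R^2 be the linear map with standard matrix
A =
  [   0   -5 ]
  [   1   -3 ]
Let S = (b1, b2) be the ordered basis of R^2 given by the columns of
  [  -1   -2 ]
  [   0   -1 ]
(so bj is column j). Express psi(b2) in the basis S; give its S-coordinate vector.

(-3, -1)

Column 2 of [psi]_S is the S-coordinate vector of psi(b2).
In standard coordinates psi(b2) = A b2 = (5, 1).
Converting to S: (5, 1) = -3b1 - b2, so the coordinate vector is (-3, -1).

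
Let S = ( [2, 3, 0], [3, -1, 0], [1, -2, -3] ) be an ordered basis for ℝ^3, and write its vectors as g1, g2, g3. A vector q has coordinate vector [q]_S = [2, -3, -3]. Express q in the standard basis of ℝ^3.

q = M [q]_S, where M has columns g1, ..., g3.
Carrying out the matrix-vector product, q = [-8, 15, 9].

[-8, 15, 9]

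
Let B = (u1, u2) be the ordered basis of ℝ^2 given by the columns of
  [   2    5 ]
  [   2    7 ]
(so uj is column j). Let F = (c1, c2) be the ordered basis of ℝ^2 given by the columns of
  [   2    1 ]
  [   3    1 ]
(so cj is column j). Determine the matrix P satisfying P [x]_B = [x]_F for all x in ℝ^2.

[[0, 2], [2, 1]]

Take x = uj: its B-coordinates are the j-th standard unit vector, so P e_j — column j of P — equals [uj]_F.
u1 = 0·c1 + 2c2, giving column 1 = <0, 2>; repeating for each j gives P = [[0, 2], [2, 1]].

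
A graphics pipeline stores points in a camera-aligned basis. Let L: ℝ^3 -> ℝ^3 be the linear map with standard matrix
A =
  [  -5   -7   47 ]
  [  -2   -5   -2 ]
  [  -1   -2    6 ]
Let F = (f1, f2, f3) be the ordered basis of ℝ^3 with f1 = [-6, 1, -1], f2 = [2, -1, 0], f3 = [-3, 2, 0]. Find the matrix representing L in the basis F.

[[2, 0, 1], [-3, -3, -1], [2, -1, -3]]

Let P have columns f1, ..., f3. Then [L]_F = P^(-1) A P.
Here det P = -1, so P^(-1) is integer; computing A P first and then P^(-1)(A P) gives [[2, 0, 1], [-3, -3, -1], [2, -1, -3]].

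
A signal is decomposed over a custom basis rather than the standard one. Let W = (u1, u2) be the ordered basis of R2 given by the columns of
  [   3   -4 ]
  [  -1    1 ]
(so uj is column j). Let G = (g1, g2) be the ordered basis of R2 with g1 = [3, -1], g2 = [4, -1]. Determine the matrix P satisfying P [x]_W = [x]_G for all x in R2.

Column j of P is [uj]_G, since P maps W-coordinates to G-coordinates.
Expressing u1 in G: u1 = g1 + 0·g2, so column 1 of P is [1, 0].
Doing the same for each uj gives P = [[1, 0], [0, -1]].

[[1, 0], [0, -1]]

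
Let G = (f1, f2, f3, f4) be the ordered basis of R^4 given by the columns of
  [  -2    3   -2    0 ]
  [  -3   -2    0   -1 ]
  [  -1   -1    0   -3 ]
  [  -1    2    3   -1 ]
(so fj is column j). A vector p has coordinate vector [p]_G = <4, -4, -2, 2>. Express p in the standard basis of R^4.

<-16, -6, -6, -20>

The coordinates say p = 4f1 - 4f2 - 2f3 + 2f4; adding the scaled basis vectors gives <-16, -6, -6, -20>.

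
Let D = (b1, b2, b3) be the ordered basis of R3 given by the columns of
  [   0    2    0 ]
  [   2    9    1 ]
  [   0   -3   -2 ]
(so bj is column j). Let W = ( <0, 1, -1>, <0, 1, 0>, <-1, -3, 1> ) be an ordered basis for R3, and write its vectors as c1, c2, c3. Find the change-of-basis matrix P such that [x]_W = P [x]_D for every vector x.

[[0, 1, 2], [2, 2, -1], [0, -2, 0]]

Column j of P is [bj]_W, since P maps D-coordinates to W-coordinates.
Expressing b1 in W: b1 = 0·c1 + 2c2 + 0·c3, so column 1 of P is <0, 2, 0>.
Doing the same for each bj gives P = [[0, 1, 2], [2, 2, -1], [0, -2, 0]].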